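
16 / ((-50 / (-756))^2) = 2286144 / 625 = 3657.83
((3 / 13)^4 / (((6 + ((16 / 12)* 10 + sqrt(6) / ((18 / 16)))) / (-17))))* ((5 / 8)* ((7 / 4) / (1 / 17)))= -213841215 / 4553308864 + 2457945* sqrt(6) / 1138327216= -0.04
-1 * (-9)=9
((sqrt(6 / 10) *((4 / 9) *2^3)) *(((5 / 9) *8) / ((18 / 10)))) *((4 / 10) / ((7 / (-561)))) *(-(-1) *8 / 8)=-95744 *sqrt(15) / 1701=-218.00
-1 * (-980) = 980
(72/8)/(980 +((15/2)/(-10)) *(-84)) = 9/1043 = 0.01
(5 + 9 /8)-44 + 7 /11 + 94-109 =-52.24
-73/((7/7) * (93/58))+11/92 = -388505/8556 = -45.41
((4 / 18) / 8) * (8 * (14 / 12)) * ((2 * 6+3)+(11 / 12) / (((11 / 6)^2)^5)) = 82539926497 / 21221529219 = 3.89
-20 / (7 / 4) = -80 / 7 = -11.43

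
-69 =-69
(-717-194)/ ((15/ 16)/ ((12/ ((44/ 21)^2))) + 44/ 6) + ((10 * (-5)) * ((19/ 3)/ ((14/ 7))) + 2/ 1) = -11171741/ 40623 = -275.01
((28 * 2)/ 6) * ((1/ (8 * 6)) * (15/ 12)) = 35/ 144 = 0.24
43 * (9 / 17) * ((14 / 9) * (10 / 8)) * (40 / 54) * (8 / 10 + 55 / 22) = 16555 / 153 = 108.20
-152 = -152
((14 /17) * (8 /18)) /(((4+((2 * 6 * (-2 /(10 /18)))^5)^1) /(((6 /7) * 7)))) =-87500 /5994858393969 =-0.00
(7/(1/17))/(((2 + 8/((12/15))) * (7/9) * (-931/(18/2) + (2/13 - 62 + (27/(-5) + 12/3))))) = -0.08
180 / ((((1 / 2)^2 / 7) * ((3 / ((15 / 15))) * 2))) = 840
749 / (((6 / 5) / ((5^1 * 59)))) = 1104775 / 6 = 184129.17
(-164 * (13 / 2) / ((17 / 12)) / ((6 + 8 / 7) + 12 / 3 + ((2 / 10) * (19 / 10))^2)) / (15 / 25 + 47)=-79950000 / 57085303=-1.40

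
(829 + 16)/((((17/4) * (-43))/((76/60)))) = -12844/2193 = -5.86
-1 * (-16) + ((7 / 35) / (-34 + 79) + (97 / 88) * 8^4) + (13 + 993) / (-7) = 76008227 / 17325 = 4387.20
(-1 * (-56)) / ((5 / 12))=672 / 5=134.40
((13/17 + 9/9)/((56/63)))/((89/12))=405/1513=0.27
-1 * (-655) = 655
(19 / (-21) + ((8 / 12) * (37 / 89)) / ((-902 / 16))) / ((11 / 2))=-511190 / 3090703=-0.17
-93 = -93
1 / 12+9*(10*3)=3241 / 12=270.08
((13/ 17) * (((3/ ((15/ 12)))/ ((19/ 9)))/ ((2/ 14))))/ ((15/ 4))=13104/ 8075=1.62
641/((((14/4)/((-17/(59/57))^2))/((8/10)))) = 39520.60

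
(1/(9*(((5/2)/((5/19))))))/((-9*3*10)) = -1/23085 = -0.00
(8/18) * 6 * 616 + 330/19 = 94622/57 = 1660.04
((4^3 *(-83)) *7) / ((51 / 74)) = -2751616 / 51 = -53953.25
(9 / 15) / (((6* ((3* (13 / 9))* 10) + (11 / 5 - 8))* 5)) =3 / 6355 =0.00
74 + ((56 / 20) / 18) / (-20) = 66593 / 900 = 73.99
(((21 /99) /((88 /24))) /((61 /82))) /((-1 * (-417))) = 574 /3077877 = 0.00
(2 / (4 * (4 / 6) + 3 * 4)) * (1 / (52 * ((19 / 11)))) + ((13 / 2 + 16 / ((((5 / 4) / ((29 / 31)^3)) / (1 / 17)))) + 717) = 3623266243661 / 5003696360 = 724.12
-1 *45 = -45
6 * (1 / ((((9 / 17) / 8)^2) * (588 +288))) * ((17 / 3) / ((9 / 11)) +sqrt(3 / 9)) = 9248 * sqrt(3) / 17739 +1729376 / 159651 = 11.74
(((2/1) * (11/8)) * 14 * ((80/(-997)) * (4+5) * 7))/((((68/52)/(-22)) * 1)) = 55495440/16949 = 3274.26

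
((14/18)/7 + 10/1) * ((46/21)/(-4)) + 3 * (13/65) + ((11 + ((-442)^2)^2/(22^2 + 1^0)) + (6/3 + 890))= 2061046515053/26190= 78695934.14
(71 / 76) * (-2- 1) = -213 / 76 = -2.80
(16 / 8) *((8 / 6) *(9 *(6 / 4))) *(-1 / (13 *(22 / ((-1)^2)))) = -18 / 143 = -0.13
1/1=1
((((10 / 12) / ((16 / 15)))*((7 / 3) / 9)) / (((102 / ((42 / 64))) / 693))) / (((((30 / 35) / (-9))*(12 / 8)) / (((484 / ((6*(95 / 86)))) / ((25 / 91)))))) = -12504895403 / 7441920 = -1680.33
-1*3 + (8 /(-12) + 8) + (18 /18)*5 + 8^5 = 98332 /3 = 32777.33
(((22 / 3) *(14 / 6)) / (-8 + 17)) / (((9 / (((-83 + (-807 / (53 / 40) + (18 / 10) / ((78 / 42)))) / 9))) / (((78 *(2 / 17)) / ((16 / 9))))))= -91660646 / 1094715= -83.73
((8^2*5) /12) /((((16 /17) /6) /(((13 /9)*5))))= 11050 /9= 1227.78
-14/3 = -4.67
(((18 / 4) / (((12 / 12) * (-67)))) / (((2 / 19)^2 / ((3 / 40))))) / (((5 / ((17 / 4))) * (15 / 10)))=-55233 / 214400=-0.26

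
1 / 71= 0.01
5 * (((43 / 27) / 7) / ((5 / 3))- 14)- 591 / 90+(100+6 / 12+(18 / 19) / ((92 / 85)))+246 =74744231 / 275310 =271.49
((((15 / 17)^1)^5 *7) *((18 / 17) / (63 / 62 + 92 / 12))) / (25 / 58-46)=-68813955000 / 6868659047347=-0.01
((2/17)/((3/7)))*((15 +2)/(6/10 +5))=5/6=0.83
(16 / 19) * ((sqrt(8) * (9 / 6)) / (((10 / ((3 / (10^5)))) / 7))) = 63 * sqrt(2) / 1187500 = 0.00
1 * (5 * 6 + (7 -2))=35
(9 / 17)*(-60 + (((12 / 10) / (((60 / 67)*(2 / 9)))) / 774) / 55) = -255419397 / 8041000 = -31.76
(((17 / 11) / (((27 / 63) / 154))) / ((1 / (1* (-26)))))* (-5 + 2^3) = -43316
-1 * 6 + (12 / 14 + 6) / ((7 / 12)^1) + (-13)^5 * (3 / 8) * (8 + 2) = -272899227 / 196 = -1392342.99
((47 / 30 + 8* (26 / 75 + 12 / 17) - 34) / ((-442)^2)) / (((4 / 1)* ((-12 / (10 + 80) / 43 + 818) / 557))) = -1466591583 / 70091414332160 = -0.00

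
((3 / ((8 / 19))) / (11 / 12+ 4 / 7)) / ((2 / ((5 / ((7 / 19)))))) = 3249 / 100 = 32.49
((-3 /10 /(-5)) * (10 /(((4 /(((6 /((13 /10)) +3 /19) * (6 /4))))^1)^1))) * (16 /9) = 2358 /1235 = 1.91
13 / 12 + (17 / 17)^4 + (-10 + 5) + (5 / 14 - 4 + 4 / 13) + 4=-2459 / 1092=-2.25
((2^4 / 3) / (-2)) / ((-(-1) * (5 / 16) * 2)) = -64 / 15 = -4.27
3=3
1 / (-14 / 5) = -5 / 14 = -0.36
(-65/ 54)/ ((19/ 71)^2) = -327665/ 19494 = -16.81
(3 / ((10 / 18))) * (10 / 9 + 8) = 246 / 5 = 49.20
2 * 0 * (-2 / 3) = 0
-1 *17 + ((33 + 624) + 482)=1122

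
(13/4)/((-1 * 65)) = -1/20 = -0.05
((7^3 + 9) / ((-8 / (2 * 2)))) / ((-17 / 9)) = 1584 / 17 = 93.18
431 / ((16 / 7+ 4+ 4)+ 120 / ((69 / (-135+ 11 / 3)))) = -208173 / 105352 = -1.98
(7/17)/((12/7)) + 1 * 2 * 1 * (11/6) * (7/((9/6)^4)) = 87745/16524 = 5.31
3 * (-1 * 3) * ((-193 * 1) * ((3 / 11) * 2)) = 10422 / 11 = 947.45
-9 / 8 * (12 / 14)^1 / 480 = -9 / 4480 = -0.00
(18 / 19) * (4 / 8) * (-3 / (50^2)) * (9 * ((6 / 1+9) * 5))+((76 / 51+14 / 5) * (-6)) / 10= -95537 / 32300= -2.96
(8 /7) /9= 8 /63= 0.13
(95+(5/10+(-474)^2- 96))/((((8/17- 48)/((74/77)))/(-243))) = 9811707471/8888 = 1103927.48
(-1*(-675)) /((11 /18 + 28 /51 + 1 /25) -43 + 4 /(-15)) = -5163750 /321809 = -16.05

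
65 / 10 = 6.50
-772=-772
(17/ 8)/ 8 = 17/ 64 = 0.27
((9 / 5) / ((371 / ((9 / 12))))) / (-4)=-27 / 29680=-0.00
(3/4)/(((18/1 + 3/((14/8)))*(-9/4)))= -7/414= -0.02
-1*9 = -9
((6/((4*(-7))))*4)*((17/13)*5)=-510/91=-5.60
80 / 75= 16 / 15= 1.07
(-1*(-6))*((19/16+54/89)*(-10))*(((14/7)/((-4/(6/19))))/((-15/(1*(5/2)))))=-38325/13528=-2.83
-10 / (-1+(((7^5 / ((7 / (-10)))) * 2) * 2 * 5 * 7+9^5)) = 5 / 1651176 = 0.00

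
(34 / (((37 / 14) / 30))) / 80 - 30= -1863 / 74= -25.18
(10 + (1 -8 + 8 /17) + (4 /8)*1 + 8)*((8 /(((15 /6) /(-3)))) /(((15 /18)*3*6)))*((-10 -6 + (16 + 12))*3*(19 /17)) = -2227104 /7225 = -308.25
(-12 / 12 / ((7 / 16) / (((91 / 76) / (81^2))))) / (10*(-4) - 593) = 52 / 78909147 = 0.00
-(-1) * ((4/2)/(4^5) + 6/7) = 3079/3584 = 0.86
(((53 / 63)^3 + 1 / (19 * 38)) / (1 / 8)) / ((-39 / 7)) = -430956964 / 502915959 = -0.86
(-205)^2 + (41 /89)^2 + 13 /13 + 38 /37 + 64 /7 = 86239277307 /2051539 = 42036.38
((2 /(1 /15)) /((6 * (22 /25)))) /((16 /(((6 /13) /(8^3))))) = 375 /1171456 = 0.00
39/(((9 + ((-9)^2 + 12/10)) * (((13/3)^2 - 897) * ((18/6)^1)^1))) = -15/92416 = -0.00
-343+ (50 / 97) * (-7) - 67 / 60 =-347.72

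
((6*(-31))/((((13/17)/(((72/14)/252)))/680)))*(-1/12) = 179180/637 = 281.29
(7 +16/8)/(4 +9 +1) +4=65/14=4.64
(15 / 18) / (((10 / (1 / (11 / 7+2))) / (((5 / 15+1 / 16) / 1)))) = 133 / 14400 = 0.01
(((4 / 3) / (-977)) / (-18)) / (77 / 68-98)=-136 / 173758473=-0.00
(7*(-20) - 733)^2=762129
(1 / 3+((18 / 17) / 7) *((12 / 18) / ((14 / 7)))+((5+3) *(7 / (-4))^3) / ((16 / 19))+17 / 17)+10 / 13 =-28966421 / 594048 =-48.76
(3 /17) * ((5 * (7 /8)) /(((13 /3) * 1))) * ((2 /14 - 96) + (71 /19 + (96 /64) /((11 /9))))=-11967885 /739024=-16.19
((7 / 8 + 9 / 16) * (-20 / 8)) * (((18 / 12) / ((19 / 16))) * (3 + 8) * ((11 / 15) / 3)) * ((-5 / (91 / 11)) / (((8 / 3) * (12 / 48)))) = 153065 / 13832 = 11.07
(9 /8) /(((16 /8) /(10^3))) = 1125 /2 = 562.50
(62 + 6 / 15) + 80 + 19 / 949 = 675783 / 4745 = 142.42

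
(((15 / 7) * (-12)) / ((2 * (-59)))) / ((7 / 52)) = 4680 / 2891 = 1.62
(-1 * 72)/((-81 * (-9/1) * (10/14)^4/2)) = -38416/50625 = -0.76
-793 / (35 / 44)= -34892 / 35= -996.91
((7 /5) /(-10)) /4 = -7 /200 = -0.04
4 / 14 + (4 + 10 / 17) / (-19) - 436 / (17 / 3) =-173864 / 2261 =-76.90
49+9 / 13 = 646 / 13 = 49.69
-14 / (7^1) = -2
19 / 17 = 1.12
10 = 10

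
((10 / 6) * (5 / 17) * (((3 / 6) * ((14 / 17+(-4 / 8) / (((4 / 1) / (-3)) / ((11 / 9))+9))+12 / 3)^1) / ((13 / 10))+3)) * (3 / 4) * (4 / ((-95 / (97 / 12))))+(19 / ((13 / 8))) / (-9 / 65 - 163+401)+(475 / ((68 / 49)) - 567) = -519131803592653 / 2304426551544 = -225.28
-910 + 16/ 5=-4534/ 5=-906.80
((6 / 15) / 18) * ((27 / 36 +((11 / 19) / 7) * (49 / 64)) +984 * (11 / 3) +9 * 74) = 5198173 / 54720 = 95.00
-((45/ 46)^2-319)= 318.04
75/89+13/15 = 2282/1335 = 1.71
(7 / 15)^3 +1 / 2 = 4061 / 6750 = 0.60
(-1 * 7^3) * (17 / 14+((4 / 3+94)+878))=-334269.83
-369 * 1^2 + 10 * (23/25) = -1799/5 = -359.80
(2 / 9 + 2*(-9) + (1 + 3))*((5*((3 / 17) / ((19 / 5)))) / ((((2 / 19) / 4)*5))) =-1240 / 51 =-24.31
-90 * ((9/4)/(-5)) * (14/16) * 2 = 567/8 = 70.88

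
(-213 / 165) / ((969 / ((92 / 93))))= -6532 / 4956435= -0.00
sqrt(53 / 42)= sqrt(2226) / 42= 1.12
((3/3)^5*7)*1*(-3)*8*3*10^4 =-5040000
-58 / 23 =-2.52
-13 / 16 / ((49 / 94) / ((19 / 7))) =-11609 / 2744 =-4.23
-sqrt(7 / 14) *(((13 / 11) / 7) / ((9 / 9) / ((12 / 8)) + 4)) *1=-39 *sqrt(2) / 2156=-0.03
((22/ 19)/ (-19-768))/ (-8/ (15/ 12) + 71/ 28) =3080/ 8089573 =0.00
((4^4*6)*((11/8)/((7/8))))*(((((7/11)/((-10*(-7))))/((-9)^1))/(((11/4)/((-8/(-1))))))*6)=-16384/385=-42.56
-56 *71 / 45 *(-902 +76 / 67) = 79596.49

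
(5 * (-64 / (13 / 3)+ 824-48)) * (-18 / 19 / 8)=-111330 / 247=-450.73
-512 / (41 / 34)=-17408 / 41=-424.59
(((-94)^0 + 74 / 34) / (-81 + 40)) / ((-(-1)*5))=-54 / 3485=-0.02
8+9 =17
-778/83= -9.37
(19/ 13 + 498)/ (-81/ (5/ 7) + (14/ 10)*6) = -6493/ 1365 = -4.76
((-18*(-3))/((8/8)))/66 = 9/11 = 0.82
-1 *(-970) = 970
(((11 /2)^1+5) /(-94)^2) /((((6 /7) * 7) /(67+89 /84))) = 5717 /424128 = 0.01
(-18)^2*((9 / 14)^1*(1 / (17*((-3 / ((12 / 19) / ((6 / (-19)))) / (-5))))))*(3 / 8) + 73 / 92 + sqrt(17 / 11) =-13.28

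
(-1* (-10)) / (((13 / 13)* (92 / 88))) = 220 / 23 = 9.57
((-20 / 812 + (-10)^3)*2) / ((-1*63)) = 31.75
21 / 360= 7 / 120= 0.06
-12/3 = -4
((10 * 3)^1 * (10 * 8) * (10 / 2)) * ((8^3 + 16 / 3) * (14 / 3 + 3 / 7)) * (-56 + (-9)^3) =-521440960000 / 21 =-24830521904.76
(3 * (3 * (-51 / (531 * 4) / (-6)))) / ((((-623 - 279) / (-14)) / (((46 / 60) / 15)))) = 2737 / 95792400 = 0.00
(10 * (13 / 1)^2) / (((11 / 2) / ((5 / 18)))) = 8450 / 99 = 85.35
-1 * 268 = -268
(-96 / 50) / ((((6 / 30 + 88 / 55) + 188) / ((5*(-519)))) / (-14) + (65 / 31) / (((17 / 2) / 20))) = -183800736 / 472790123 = -0.39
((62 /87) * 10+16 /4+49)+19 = 6884 /87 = 79.13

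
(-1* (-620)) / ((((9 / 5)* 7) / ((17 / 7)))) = 52700 / 441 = 119.50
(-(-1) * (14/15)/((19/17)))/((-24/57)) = -119/60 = -1.98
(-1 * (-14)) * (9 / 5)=126 / 5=25.20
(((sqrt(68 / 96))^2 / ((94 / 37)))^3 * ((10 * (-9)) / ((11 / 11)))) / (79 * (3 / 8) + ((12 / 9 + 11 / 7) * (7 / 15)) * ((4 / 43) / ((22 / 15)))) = -588549616985 / 8964433309952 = -0.07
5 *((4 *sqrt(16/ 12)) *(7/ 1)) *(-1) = -280 *sqrt(3)/ 3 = -161.66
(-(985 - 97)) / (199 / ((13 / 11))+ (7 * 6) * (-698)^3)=11544 / 185677339843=0.00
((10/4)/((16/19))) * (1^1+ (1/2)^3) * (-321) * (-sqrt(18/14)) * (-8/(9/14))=-91485 * sqrt(7)/16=-15127.91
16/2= 8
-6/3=-2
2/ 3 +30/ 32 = 77/ 48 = 1.60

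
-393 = -393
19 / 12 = 1.58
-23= -23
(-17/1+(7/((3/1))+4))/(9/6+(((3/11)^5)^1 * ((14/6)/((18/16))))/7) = -10307264/1449891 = -7.11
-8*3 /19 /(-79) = 24 /1501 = 0.02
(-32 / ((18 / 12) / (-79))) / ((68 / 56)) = 70784 / 51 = 1387.92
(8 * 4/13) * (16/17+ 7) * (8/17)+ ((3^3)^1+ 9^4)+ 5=24804461/3757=6602.20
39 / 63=0.62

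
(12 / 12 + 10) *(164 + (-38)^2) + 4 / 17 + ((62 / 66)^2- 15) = 327200942 / 18513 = 17674.12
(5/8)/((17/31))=155/136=1.14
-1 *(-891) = 891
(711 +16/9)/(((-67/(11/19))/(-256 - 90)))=24415490/11457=2131.05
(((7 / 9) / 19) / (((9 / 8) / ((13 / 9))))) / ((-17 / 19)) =-728 / 12393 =-0.06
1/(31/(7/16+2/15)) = 137/7440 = 0.02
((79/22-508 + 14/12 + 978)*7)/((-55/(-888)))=32462024/605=53656.24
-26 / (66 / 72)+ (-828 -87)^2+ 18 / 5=46046013 / 55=837200.24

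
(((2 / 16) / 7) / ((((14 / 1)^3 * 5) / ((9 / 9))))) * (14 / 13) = 1 / 713440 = 0.00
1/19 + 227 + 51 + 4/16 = 21151/76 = 278.30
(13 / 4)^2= 10.56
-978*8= -7824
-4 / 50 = -2 / 25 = -0.08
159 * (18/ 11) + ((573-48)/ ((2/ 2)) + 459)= 13686/ 11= 1244.18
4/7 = 0.57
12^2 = 144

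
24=24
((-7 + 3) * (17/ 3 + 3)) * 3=-104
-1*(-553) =553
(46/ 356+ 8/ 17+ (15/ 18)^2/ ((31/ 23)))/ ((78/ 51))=1882745/ 2582424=0.73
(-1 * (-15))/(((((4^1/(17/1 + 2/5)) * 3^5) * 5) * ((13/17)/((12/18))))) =493/10530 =0.05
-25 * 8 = -200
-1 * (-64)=64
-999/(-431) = 999/431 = 2.32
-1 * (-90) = 90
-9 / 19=-0.47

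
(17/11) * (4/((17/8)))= 32/11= 2.91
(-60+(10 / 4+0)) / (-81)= 115 / 162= 0.71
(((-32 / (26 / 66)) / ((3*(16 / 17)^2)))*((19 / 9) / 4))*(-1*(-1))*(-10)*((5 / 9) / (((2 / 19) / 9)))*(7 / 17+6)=183956575 / 3744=49133.70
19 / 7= 2.71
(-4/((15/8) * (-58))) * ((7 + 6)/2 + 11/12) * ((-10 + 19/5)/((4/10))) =-5518/1305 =-4.23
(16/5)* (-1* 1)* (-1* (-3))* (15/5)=-144/5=-28.80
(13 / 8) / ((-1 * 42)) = -13 / 336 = -0.04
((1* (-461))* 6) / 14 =-1383 / 7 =-197.57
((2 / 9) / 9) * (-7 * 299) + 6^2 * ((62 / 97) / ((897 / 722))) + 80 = 110043490 / 2349243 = 46.84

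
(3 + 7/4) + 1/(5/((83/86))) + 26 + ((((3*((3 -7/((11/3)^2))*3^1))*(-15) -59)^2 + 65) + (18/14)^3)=669873073175113/4318802180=155106.22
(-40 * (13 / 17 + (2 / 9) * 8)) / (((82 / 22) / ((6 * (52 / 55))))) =-323648 / 2091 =-154.78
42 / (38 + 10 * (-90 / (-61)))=1281 / 1609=0.80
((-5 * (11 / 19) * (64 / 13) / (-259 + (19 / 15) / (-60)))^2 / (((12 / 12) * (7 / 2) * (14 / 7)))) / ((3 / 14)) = 6690816000000 / 3315501658034449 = 0.00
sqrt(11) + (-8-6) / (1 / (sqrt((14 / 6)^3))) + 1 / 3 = -98 *sqrt(21) / 9 + 1 / 3 + sqrt(11) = -46.25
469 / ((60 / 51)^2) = 135541 / 400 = 338.85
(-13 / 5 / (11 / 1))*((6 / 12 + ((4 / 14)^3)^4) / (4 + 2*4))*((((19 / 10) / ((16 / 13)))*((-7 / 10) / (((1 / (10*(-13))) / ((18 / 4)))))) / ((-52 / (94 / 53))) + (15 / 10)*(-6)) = 62176995162824841 / 206578443217484800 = 0.30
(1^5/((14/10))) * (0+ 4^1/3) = 20/21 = 0.95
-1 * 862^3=-640503928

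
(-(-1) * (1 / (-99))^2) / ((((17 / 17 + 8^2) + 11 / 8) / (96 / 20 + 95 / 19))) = 0.00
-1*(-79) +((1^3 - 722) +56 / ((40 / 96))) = -2538 / 5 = -507.60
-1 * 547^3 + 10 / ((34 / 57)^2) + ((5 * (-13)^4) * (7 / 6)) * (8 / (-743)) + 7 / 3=-70288343844921 / 429454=-163669086.43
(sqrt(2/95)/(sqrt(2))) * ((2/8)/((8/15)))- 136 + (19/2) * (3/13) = -3479/26 + 3 * sqrt(95)/608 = -133.76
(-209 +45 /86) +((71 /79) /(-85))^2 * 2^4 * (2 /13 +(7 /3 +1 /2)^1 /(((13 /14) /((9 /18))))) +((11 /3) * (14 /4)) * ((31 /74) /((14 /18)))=-2255768674977323 /11191461680100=-201.56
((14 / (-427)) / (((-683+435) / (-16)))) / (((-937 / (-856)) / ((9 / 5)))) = -30816 / 8859335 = -0.00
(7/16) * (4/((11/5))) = 35/44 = 0.80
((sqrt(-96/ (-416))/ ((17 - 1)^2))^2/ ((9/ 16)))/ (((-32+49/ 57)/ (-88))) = 209/ 11814400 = 0.00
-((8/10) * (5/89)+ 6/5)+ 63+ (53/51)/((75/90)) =476611/7565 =63.00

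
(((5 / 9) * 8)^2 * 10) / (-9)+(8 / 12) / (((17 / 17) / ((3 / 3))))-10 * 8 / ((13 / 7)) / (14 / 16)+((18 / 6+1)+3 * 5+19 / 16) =-7630801 / 151632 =-50.32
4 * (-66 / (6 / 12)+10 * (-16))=-1168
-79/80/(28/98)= -553/160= -3.46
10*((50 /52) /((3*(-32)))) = -125 /1248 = -0.10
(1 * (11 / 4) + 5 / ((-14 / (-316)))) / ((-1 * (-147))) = 0.79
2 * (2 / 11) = 4 / 11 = 0.36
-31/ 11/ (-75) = 31/ 825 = 0.04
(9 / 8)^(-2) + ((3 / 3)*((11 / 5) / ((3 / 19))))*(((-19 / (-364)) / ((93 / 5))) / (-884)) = 0.79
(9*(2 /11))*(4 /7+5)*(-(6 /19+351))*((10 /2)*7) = -23429250 /209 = -112101.67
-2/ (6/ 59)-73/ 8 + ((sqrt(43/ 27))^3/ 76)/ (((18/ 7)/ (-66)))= -691/ 24-3311 * sqrt(129)/ 55404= -29.47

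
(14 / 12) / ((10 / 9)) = 21 / 20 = 1.05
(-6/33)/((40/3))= -3/220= -0.01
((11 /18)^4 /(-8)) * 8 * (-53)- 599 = -62104651 /104976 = -591.61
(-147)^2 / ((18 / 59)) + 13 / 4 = 283331 / 4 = 70832.75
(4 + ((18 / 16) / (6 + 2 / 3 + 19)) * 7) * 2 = 379 / 44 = 8.61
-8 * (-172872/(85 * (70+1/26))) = 11985792/51595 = 232.31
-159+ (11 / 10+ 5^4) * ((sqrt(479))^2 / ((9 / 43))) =42981169 / 30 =1432705.63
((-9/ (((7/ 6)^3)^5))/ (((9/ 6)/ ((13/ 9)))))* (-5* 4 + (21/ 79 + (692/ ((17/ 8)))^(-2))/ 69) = 4431128159808382638528/ 258177109239279713399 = 17.16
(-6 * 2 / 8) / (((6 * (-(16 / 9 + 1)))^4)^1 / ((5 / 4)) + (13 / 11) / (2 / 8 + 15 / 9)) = -61479 / 2530025272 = -0.00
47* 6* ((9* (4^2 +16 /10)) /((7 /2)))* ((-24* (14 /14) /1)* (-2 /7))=21441024 /245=87514.38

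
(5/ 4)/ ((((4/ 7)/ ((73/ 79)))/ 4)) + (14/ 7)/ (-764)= 487847/ 60356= 8.08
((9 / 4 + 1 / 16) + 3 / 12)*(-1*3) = -123 / 16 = -7.69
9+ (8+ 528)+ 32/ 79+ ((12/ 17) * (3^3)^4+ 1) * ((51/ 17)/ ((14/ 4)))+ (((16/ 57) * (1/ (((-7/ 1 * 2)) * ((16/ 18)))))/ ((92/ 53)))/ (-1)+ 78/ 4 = 5293215395635/ 16432948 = 322109.91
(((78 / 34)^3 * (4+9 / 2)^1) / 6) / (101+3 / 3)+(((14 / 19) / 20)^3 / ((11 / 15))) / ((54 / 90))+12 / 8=12364481587 / 7413618740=1.67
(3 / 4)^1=3 / 4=0.75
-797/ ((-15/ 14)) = 11158/ 15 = 743.87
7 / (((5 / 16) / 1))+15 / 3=137 / 5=27.40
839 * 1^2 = 839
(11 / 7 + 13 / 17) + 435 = 52043 / 119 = 437.34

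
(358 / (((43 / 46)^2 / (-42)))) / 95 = -31816176 / 175655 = -181.13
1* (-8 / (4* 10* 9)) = -1 / 45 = -0.02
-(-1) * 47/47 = 1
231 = 231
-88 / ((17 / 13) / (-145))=9757.65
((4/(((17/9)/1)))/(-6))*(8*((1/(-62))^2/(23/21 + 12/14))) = -252/669817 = -0.00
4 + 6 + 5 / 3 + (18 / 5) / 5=929 / 75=12.39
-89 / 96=-0.93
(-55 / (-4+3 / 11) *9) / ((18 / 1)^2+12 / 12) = 1089 / 2665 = 0.41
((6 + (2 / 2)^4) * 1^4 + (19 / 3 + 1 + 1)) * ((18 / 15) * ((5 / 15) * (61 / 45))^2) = 342332 / 91125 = 3.76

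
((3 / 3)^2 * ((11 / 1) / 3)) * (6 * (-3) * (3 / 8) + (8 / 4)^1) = -209 / 12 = -17.42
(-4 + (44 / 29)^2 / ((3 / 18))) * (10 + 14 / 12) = 276442 / 2523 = 109.57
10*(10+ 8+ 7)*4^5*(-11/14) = -1408000/7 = -201142.86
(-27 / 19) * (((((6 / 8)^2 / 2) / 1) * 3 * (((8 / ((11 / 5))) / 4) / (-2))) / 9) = 405 / 6688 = 0.06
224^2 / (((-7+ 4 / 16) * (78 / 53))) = -5050.96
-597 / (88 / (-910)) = 271635 / 44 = 6173.52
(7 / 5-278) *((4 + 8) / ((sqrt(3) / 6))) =-11498.05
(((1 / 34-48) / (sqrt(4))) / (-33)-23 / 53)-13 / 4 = -175849 / 59466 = -2.96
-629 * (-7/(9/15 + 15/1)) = 282.24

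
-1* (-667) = 667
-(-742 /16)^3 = 51064811 /512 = 99735.96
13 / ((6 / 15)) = 65 / 2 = 32.50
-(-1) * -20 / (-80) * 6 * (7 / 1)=21 / 2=10.50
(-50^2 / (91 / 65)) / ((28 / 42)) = -18750 / 7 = -2678.57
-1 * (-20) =20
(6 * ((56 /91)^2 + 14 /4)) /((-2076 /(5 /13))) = -6555 /1520324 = -0.00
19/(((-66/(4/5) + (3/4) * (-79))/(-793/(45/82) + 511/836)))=54338741/280665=193.61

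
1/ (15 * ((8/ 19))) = 19/ 120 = 0.16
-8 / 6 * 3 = -4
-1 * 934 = -934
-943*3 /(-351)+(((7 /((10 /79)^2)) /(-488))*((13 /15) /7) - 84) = -2171104187 /28548000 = -76.05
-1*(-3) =3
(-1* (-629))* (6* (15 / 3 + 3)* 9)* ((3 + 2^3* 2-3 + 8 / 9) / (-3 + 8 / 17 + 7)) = 1026528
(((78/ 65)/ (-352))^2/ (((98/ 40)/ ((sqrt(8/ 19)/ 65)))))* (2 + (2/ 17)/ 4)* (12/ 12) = 621* sqrt(38)/ 39833393600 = 0.00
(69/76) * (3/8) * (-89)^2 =1639647/608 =2696.79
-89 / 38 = -2.34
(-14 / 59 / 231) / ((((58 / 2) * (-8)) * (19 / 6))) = 1 / 715198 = 0.00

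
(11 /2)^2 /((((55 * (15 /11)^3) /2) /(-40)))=-58564 /3375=-17.35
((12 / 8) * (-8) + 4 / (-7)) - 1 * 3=-109 / 7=-15.57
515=515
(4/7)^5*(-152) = -155648/16807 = -9.26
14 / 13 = 1.08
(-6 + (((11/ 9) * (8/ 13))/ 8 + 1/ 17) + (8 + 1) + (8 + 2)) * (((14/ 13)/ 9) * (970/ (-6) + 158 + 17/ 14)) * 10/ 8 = -13472915/ 2792556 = -4.82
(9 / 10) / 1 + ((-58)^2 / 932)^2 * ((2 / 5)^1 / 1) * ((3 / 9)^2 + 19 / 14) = 292475833 / 34202070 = 8.55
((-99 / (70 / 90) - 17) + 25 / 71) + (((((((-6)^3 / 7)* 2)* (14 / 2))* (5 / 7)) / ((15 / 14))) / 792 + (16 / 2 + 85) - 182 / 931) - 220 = -28200764 / 103873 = -271.49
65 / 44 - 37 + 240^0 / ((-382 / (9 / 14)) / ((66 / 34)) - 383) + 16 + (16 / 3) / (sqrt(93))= -175822021 / 9005348 + 16 * sqrt(93) / 279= -18.97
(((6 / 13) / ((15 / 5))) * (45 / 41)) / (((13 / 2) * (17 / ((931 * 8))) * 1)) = 1340640 / 117793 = 11.38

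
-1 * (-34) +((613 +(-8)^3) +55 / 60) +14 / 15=2737 / 20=136.85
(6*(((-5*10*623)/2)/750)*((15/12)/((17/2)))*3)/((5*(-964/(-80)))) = -3738/4097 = -0.91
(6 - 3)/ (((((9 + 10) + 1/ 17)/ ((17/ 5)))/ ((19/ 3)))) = 5491/ 1620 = 3.39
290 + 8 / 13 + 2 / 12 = 22681 / 78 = 290.78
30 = 30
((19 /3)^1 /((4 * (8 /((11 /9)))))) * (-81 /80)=-627 /2560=-0.24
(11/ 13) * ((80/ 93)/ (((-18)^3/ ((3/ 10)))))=-0.00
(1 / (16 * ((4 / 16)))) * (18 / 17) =9 / 34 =0.26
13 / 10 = 1.30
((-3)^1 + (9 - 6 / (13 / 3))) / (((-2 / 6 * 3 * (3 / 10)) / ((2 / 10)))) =-40 / 13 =-3.08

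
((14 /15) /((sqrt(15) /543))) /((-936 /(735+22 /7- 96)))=-162719 * sqrt(15) /7020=-89.77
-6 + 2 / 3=-16 / 3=-5.33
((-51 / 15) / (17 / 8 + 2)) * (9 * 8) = -3264 / 55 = -59.35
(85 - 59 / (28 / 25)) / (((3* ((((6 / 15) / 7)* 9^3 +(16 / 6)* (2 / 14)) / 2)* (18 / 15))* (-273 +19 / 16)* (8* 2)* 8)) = -22625 / 1842862656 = -0.00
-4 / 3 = -1.33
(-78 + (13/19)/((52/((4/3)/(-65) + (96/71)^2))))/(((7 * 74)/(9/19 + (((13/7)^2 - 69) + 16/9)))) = 3127252692971/328193448030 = 9.53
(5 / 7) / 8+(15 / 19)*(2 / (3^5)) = 8255 / 86184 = 0.10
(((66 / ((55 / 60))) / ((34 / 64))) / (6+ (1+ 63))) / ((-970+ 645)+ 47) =-576 / 82705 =-0.01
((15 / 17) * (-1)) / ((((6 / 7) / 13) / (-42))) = 9555 / 17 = 562.06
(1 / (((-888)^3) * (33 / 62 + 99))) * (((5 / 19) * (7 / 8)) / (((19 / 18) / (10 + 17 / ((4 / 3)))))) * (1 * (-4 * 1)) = 98735 / 346648345629696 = 0.00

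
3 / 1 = 3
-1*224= -224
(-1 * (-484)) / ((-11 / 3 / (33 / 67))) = -4356 / 67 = -65.01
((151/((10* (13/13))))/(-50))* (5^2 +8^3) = -81087/500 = -162.17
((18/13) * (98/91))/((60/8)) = 0.20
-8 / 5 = -1.60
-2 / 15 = -0.13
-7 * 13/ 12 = -91/ 12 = -7.58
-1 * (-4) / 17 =4 / 17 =0.24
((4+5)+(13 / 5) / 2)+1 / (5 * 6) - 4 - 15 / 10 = 29 / 6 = 4.83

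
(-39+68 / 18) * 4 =-1268 / 9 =-140.89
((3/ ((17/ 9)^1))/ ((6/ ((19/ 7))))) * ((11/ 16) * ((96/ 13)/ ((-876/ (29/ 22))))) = -4959/ 903448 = -0.01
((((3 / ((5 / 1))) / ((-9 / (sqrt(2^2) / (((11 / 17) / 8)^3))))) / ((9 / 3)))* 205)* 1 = -206267392 / 11979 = -17219.08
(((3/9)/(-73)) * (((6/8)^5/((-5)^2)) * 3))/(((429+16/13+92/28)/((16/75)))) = -2457/38398000000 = -0.00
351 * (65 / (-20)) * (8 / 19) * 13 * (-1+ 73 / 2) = -4211649 / 19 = -221665.74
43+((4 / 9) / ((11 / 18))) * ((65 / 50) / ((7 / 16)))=17387 / 385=45.16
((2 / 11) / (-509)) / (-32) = 1 / 89584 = 0.00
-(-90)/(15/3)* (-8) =-144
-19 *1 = -19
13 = 13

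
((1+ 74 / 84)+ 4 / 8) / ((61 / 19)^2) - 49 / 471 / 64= 180090097 / 785160768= 0.23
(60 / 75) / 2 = 0.40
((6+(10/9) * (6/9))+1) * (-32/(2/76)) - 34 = -255062/27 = -9446.74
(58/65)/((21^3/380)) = 4408/120393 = 0.04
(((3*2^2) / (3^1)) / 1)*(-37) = -148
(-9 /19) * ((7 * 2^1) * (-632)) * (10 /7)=113760 /19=5987.37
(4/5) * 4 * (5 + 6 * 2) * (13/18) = 1768/45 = 39.29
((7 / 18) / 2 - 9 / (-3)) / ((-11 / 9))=-2.61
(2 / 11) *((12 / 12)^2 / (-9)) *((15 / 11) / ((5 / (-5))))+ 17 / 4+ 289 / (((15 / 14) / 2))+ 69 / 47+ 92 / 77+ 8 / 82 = 17839759489 / 32643380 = 546.50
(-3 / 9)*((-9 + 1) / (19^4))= 8 / 390963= 0.00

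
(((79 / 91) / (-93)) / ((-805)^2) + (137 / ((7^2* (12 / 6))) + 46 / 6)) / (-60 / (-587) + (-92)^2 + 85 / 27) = 0.00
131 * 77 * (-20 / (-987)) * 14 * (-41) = -16542680 / 141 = -117323.97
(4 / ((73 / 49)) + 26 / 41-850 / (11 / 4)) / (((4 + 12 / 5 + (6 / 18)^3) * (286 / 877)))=-595936851885 / 4091242441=-145.66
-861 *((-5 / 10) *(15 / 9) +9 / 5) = -8323 / 10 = -832.30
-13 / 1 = -13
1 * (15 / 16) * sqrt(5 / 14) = 15 * sqrt(70) / 224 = 0.56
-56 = -56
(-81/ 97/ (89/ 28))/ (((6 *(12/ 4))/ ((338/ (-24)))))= 3549/ 17266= 0.21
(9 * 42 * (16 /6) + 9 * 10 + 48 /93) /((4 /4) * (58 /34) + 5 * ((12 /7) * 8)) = 4052426 /259253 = 15.63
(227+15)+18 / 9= 244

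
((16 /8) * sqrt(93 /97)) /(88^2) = sqrt(9021) /375584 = 0.00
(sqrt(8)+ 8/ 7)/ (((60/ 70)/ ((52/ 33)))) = 208/ 99+ 364 * sqrt(2)/ 99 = 7.30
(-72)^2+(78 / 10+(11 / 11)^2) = 25964 / 5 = 5192.80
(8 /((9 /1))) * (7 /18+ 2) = 172 /81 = 2.12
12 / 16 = 3 / 4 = 0.75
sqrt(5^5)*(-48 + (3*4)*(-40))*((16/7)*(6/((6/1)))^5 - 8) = 528000*sqrt(5)/7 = 168663.41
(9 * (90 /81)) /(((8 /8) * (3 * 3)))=1.11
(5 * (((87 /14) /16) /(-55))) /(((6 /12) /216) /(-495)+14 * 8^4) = -105705 /171674173426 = -0.00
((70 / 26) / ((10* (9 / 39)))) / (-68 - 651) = -7 / 4314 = -0.00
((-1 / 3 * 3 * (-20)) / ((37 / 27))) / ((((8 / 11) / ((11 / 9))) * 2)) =1815 / 148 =12.26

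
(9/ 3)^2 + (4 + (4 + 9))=26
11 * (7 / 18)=77 / 18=4.28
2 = 2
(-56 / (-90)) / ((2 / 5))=14 / 9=1.56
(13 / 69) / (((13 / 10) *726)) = 5 / 25047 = 0.00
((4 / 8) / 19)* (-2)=-1 / 19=-0.05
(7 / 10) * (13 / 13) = 7 / 10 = 0.70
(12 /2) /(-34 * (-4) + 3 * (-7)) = 6 /115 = 0.05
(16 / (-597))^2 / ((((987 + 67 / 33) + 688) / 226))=318208 / 3287397813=0.00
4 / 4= 1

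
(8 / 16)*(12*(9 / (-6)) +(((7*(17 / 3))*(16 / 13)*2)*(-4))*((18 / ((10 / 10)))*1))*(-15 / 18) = 76355 / 26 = 2936.73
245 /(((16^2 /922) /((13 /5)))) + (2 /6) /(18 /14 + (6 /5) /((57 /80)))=348000569 /151680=2294.31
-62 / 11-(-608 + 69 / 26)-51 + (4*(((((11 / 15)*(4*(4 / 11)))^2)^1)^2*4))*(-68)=-12448074173 / 14478750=-859.75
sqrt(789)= 28.09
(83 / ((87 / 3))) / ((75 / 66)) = 2.52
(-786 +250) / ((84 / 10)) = -1340 / 21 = -63.81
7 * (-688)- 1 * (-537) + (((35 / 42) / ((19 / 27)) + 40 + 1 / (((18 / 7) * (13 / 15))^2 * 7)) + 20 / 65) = -489835661 / 115596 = -4237.48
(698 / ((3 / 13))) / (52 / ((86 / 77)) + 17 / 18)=2341092 / 36767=63.67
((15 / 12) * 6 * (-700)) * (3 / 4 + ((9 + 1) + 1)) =-123375 / 2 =-61687.50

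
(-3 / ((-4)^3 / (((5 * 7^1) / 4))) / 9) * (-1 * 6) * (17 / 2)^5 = -49694995 / 4096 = -12132.57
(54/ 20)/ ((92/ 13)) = 351/ 920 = 0.38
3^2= 9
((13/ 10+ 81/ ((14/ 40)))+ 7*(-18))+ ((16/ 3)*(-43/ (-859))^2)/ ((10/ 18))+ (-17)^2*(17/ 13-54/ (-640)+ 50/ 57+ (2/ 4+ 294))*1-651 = 104376955941476809/ 1224764399040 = 85222.07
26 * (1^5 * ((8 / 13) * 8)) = 128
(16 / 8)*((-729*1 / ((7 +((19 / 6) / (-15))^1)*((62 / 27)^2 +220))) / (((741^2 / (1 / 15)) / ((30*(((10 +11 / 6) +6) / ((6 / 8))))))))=-31591215 / 382605985736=-0.00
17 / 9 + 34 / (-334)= 2686 / 1503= 1.79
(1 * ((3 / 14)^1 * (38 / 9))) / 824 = 19 / 17304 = 0.00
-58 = -58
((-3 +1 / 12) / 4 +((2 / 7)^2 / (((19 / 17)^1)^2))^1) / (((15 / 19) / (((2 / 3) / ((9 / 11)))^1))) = -6199897 / 9049320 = -0.69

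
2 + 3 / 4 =11 / 4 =2.75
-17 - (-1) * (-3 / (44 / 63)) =-937 / 44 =-21.30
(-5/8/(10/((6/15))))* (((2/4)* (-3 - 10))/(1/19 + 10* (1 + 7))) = 19/9360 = 0.00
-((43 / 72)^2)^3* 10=-31606815245 / 69657034752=-0.45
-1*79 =-79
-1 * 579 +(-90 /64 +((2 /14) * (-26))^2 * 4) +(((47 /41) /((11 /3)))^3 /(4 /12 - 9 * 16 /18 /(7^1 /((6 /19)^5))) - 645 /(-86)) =-1276614018776056249579 /2466267904166535392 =-517.63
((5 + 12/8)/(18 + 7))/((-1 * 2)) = -13/100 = -0.13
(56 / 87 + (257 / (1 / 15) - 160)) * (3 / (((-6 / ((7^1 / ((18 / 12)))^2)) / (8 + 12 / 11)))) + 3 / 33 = -3150905017 / 8613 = -365831.30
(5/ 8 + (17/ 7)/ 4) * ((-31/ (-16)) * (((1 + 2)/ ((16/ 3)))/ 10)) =19251/ 143360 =0.13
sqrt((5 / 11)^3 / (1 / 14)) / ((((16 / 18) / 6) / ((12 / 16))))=405 * sqrt(770) / 1936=5.80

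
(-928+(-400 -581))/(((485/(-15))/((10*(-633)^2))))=22947459030/97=236571742.58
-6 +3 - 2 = -5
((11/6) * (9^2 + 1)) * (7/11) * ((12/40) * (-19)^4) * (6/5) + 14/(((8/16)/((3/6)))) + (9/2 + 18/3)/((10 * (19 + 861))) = 15798707729/3520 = 4488269.24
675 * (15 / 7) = 10125 / 7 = 1446.43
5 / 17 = 0.29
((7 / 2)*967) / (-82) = -41.27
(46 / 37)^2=2116 / 1369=1.55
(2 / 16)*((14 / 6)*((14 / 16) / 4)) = 49 / 768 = 0.06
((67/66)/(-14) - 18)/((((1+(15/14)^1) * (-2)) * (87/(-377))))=-18.90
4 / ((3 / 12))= 16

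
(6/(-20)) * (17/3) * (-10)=17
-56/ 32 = -7/ 4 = -1.75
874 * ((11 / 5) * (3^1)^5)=2336202 / 5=467240.40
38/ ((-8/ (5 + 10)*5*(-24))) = 19/ 32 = 0.59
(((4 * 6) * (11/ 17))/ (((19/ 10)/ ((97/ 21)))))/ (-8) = -4.72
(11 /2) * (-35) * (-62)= 11935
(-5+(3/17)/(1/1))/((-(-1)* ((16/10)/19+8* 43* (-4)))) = 3895/1111052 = 0.00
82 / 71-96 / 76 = -146 / 1349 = -0.11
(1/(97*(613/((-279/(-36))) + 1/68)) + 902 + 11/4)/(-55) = -58542396413/3558807780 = -16.45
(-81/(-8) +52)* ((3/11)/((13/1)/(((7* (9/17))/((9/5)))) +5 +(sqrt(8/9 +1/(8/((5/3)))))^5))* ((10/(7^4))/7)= 92730927513600/102782230706791391 - 1292111676000* sqrt(158)/161514933967815043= 0.00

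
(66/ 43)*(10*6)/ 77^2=360/ 23177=0.02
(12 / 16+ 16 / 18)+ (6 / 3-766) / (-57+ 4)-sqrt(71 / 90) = 30631 / 1908-sqrt(710) / 30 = 15.17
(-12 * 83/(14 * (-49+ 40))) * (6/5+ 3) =166/5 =33.20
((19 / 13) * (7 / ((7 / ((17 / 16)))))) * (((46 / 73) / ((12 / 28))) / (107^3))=52003 / 27901579368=0.00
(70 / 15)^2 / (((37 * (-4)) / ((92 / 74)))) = -2254 / 12321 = -0.18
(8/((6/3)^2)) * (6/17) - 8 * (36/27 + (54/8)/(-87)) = -9.34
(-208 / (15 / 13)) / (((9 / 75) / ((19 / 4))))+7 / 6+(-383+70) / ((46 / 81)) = -1590907 / 207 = -7685.54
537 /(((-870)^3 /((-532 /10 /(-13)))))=-23807 /7133782500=-0.00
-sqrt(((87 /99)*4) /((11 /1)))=-0.57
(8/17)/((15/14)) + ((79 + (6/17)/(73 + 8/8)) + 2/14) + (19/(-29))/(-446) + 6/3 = 69694859257/854226030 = 81.59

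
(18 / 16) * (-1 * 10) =-45 / 4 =-11.25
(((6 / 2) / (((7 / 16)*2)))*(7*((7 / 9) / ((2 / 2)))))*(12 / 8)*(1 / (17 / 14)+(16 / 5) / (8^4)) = 125559 / 5440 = 23.08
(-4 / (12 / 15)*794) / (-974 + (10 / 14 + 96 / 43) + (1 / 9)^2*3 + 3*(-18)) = 16132095 / 4165153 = 3.87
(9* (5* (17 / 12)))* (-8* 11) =-5610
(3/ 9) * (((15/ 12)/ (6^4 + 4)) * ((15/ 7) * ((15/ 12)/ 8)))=5/ 46592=0.00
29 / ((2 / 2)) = 29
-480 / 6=-80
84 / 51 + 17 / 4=5.90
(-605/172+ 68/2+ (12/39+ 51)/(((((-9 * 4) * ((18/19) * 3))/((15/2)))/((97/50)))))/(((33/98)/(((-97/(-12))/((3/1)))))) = 798390293981/4303316160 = 185.53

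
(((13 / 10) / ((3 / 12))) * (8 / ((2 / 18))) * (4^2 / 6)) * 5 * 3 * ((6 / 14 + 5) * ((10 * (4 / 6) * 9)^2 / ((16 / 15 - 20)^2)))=28810080000 / 35287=816450.25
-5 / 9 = -0.56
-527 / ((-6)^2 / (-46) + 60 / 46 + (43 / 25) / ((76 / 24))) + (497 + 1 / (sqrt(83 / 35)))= 2.77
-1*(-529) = 529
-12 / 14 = -0.86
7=7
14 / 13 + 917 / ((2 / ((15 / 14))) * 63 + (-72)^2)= 430717 / 344604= 1.25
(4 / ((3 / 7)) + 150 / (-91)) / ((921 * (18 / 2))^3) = 2098 / 155478043148337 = 0.00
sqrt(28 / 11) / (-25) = -2 * sqrt(77) / 275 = -0.06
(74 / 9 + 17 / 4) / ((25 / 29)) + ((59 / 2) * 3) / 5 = 28951 / 900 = 32.17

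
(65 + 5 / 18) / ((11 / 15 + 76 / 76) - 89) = -5875 / 7854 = -0.75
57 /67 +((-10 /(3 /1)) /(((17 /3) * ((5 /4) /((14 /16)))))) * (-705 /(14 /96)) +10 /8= 9078691 /4556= 1992.69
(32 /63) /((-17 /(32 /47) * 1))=-0.02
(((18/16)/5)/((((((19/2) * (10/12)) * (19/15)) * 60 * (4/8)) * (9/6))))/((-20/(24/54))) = -1/90250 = -0.00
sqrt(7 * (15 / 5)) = sqrt(21) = 4.58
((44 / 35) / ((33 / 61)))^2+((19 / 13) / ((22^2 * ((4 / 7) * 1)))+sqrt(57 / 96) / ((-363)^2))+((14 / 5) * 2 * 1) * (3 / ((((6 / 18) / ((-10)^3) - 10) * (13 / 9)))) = sqrt(38) / 1054152+35315731218373 / 8324593477200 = 4.24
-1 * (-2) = 2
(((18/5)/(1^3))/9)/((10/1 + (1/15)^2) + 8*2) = 90/5851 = 0.02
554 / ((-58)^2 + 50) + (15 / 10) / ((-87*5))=78623 / 495030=0.16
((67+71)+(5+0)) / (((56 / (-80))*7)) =-1430 / 49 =-29.18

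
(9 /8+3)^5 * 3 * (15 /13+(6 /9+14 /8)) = 21798413901 /1703936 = 12792.98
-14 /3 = -4.67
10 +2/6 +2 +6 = 18.33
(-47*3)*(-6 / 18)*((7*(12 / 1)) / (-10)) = -394.80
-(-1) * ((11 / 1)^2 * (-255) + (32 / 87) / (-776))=-260385349 / 8439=-30855.00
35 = 35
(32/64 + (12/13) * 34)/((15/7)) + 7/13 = 6013/390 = 15.42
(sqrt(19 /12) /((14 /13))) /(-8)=-13 * sqrt(57) /672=-0.15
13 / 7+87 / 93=606 / 217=2.79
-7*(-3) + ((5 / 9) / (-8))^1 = 1507 / 72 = 20.93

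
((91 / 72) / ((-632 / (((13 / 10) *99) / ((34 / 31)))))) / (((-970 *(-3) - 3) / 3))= -403403 / 1665749760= -0.00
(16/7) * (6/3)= 32/7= 4.57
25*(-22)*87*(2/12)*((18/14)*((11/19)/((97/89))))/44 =-6387975/51604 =-123.79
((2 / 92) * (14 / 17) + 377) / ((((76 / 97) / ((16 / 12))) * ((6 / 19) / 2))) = 4766386 / 1173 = 4063.42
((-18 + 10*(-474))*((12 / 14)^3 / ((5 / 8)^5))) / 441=-3741843456 / 52521875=-71.24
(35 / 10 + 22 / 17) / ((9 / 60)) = 1630 / 51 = 31.96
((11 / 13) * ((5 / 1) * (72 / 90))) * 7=308 / 13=23.69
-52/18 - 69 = -647/9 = -71.89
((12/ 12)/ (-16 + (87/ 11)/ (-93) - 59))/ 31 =-11/ 25604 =-0.00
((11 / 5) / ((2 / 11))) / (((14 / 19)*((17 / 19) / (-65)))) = -567853 / 476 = -1192.97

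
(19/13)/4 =19/52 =0.37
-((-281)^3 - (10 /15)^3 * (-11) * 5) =599076667 /27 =22188024.70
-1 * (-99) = 99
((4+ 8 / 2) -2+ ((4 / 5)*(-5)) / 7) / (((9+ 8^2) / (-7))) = -38 / 73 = -0.52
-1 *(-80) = 80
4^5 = 1024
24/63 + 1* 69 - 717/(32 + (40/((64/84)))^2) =16189693/234213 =69.12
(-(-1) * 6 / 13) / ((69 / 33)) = 66 / 299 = 0.22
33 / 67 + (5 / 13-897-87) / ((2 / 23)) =-19703909 / 1742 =-11311.08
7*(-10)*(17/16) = -595/8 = -74.38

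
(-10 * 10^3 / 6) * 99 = -165000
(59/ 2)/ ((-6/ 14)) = -68.83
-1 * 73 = -73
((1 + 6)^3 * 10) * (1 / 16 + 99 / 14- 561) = -15198085 / 8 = -1899760.62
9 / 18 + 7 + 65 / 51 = 895 / 102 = 8.77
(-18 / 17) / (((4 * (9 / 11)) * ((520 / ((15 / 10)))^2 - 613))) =-99 / 36586822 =-0.00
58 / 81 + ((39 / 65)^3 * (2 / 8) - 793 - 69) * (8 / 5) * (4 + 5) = -628322384 / 50625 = -12411.31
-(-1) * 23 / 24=23 / 24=0.96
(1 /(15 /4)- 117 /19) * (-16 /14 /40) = 1679 /9975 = 0.17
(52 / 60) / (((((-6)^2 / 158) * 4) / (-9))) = -8.56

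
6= 6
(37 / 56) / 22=37 / 1232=0.03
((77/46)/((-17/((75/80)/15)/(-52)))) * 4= 1001/782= 1.28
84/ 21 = 4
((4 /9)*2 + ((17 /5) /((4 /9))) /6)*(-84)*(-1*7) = 38171 /30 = 1272.37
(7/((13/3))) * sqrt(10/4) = 21 * sqrt(10)/26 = 2.55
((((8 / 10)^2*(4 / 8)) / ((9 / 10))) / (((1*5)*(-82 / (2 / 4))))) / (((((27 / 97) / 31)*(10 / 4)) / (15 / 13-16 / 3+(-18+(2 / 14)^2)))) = 1018675376 / 2379911625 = 0.43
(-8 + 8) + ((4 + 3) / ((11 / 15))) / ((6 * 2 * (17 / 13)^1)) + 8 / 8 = 1203 / 748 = 1.61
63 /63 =1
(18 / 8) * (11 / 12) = 33 / 16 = 2.06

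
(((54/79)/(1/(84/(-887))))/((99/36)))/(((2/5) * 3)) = -15120/770803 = -0.02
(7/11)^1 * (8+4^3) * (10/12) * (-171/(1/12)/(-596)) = 215460/1639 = 131.46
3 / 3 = 1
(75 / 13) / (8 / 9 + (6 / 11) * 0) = 675 / 104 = 6.49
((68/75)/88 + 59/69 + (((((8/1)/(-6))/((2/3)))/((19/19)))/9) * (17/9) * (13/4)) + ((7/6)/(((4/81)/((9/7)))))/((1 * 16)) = 91783423/65577600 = 1.40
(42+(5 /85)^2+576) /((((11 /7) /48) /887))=53229409296 /3179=16744073.39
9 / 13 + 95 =1244 / 13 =95.69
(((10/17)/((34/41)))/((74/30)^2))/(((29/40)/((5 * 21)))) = 193725000/11473589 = 16.88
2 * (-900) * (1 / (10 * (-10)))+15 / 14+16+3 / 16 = 3949 / 112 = 35.26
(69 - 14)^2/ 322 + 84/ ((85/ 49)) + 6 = 1746697/ 27370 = 63.82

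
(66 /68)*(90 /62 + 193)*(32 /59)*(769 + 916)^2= 9036639902400 /31093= 290632615.14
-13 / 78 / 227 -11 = -14983 / 1362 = -11.00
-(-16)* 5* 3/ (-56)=-30/ 7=-4.29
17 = 17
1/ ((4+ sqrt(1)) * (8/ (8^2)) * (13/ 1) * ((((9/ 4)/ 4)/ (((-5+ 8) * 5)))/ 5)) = 640/ 39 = 16.41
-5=-5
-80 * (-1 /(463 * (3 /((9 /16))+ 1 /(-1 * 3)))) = 16 /463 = 0.03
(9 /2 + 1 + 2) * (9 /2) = 135 /4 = 33.75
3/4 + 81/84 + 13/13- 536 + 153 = -2662/7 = -380.29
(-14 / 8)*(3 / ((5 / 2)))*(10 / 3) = -7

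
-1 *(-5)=5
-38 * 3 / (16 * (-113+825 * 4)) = -57 / 25496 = -0.00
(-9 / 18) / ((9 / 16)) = -8 / 9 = -0.89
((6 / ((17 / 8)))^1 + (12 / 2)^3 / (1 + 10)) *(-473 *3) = -541800 / 17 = -31870.59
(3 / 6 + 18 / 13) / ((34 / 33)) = 1617 / 884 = 1.83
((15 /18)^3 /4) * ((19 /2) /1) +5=11015 /1728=6.37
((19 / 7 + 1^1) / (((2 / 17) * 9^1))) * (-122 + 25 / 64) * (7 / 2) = -1720043 / 1152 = -1493.09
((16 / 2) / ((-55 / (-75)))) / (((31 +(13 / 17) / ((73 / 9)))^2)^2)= 0.00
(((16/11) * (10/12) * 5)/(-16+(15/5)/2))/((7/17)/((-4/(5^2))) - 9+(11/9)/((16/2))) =163200/4459301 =0.04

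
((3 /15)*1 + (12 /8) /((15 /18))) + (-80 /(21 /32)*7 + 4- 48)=-2686 /3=-895.33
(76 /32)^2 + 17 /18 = 3793 /576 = 6.59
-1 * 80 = -80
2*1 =2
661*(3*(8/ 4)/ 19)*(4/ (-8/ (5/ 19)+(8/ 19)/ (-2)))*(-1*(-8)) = -158640/ 727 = -218.21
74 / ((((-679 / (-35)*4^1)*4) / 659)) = 121915 / 776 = 157.11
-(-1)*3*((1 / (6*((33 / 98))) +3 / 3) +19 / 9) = 119 / 11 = 10.82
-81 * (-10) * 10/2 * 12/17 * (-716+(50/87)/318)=-53483776200/26129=-2046912.48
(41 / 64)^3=0.26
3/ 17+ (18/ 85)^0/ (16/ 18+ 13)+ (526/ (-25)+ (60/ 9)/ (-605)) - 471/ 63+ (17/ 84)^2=-51231072107/ 1814274000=-28.24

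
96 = 96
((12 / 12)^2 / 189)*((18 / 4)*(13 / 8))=13 / 336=0.04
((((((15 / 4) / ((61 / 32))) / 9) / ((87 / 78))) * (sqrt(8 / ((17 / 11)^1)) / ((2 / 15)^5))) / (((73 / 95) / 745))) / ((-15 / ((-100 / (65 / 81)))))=9674057812500 * sqrt(374) / 2195329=85220654.47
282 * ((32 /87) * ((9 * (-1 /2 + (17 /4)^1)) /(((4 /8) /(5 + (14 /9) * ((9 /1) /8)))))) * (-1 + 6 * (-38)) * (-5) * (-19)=-29815662600 /29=-1028126296.55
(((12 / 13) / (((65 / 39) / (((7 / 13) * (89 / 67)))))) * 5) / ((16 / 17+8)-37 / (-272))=2033472 / 9318829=0.22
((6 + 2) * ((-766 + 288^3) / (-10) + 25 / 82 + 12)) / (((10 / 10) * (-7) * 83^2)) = 3917465204 / 9885715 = 396.28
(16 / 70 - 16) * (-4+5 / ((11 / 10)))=-3312 / 385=-8.60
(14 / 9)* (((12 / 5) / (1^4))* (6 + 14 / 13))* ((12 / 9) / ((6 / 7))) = 72128 / 1755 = 41.10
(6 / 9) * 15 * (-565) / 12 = -2825 / 6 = -470.83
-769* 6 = -4614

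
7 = 7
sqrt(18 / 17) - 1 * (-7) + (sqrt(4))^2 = 3 * sqrt(34) / 17 + 11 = 12.03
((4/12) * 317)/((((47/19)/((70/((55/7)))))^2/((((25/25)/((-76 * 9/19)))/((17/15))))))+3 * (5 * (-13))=-9348383500/40895217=-228.59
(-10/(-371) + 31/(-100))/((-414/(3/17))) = 10501/87036600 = 0.00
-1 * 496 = -496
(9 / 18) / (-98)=-1 / 196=-0.01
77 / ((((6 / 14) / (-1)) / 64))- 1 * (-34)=-34394 / 3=-11464.67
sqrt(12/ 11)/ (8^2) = sqrt(33)/ 352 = 0.02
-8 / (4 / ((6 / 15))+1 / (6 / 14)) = -24 / 37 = -0.65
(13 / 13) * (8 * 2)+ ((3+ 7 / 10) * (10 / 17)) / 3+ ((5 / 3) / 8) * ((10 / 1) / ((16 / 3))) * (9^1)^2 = 157867 / 3264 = 48.37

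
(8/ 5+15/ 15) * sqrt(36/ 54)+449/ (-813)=-449/ 813+13 * sqrt(6)/ 15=1.57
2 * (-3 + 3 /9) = -16 /3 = -5.33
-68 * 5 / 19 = -340 / 19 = -17.89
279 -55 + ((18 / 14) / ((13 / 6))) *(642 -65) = 51542 / 91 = 566.40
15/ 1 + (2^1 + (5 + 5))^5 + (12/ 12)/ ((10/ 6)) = 1244238/ 5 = 248847.60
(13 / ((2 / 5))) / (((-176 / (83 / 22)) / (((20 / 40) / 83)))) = -65 / 15488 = -0.00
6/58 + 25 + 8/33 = 24256/957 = 25.35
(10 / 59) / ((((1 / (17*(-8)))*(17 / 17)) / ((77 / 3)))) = -104720 / 177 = -591.64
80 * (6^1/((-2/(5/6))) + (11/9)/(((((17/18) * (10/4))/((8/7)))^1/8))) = 21256/119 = 178.62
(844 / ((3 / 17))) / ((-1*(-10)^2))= -47.83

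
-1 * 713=-713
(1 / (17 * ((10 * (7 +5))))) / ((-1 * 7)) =-1 / 14280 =-0.00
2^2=4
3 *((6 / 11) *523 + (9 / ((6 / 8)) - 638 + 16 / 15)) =-56044 / 55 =-1018.98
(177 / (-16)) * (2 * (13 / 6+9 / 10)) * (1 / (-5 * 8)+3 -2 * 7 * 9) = 6677797 / 800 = 8347.25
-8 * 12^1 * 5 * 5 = -2400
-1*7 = -7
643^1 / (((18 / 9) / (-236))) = -75874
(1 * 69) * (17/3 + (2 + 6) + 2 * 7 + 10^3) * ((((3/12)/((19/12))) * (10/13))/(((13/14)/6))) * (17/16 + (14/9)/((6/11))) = 220881535/1014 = 217831.89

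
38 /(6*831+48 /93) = 589 /77291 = 0.01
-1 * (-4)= 4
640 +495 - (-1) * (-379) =756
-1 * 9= -9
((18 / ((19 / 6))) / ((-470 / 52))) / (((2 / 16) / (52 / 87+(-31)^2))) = -626438592 / 129485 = -4837.92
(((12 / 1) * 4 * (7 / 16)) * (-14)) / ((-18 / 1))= 49 / 3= 16.33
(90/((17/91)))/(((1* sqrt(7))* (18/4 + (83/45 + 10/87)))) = 3053700* sqrt(7)/286603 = 28.19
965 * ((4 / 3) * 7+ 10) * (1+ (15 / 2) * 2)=895520 / 3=298506.67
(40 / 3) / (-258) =-20 / 387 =-0.05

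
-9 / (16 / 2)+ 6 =39 / 8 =4.88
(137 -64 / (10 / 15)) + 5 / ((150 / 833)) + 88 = 4703 / 30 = 156.77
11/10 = 1.10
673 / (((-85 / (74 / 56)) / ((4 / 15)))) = -24901 / 8925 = -2.79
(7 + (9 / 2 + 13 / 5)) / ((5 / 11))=1551 / 50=31.02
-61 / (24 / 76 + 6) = -1159 / 120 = -9.66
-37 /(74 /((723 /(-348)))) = 241 /232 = 1.04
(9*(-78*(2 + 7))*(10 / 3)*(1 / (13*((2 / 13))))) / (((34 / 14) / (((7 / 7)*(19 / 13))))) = -107730 / 17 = -6337.06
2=2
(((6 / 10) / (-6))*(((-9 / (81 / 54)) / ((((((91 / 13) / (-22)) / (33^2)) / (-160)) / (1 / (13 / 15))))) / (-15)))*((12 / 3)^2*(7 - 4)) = -1213169.93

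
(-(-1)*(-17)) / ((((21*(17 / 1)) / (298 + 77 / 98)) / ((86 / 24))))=-179869 / 3528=-50.98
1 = 1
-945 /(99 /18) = -1890 /11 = -171.82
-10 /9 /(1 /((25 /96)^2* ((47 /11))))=-146875 /456192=-0.32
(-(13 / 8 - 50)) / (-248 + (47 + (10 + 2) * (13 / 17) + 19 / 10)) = -32895 / 129148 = -0.25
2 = 2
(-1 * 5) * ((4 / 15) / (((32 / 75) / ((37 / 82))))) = -925 / 656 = -1.41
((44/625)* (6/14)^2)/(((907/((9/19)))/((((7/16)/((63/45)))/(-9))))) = -99/422208500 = -0.00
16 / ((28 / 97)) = 388 / 7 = 55.43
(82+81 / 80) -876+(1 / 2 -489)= -102519 / 80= -1281.49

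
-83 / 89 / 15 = -83 / 1335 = -0.06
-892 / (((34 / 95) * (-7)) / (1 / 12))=21185 / 714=29.67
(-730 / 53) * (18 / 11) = -13140 / 583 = -22.54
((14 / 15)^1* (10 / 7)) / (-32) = -1 / 24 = -0.04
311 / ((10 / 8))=1244 / 5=248.80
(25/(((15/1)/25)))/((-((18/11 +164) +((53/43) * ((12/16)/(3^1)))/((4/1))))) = -946000/3762357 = -0.25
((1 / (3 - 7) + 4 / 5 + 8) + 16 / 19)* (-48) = -42828 / 95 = -450.82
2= 2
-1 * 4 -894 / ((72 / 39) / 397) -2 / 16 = -1538011 / 8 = -192251.38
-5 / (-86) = 5 / 86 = 0.06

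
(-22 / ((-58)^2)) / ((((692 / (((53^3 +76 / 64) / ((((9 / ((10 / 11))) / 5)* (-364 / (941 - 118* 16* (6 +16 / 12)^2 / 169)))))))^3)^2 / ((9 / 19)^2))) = -9984737294003945761307609489217715109632746241381131384589955361572265625 / 6201702991595809665131303360117031768389814311439723117057933312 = -1609999270.77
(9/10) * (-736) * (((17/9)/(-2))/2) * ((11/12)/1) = 4301/15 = 286.73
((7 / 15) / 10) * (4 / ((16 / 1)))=7 / 600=0.01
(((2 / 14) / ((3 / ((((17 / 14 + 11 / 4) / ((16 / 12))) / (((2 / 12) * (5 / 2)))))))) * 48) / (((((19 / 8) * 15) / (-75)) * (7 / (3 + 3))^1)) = -191808 / 6517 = -29.43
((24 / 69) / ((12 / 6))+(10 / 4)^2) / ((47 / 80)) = 11820 / 1081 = 10.93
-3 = -3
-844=-844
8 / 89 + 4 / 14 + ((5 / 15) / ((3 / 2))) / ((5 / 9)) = 2416 / 3115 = 0.78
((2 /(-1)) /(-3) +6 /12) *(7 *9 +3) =77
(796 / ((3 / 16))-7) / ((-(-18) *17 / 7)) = 89005 / 918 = 96.96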